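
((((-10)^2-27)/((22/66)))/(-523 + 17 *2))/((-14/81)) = 5913/2282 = 2.59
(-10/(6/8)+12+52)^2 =23104/9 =2567.11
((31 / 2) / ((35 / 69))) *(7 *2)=2139 / 5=427.80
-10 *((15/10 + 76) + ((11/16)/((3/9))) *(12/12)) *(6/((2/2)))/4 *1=-19095/16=-1193.44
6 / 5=1.20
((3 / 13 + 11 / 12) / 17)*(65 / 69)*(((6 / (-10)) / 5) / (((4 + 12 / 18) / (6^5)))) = -173988 / 13685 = -12.71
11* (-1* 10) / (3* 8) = -55 / 12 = -4.58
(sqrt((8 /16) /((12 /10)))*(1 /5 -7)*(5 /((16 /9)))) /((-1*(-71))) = -51*sqrt(15) /1136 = -0.17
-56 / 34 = -28 / 17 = -1.65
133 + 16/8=135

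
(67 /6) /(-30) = -67 /180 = -0.37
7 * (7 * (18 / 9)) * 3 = 294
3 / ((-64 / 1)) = -3 / 64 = -0.05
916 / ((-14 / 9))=-4122 / 7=-588.86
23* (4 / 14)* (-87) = -4002 / 7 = -571.71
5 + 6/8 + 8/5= 147/20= 7.35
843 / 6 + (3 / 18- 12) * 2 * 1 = 701 / 6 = 116.83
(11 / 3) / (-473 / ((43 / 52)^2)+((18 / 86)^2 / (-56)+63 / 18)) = -1138984 / 213783687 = -0.01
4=4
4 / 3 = 1.33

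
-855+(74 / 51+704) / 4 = -69221 / 102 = -678.64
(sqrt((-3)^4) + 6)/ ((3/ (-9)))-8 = -53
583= 583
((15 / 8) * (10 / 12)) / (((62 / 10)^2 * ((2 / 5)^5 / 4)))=1953125 / 123008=15.88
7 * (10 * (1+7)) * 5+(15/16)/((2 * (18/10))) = 268825/96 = 2800.26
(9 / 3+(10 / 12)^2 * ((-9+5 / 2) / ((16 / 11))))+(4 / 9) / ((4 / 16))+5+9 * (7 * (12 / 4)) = 75139 / 384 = 195.67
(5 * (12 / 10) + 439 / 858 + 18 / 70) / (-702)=-203267 / 21081060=-0.01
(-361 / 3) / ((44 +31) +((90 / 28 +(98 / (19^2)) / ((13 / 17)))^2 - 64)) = -1558347762244 / 307436255775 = -5.07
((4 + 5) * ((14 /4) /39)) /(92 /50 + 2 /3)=1575 /4888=0.32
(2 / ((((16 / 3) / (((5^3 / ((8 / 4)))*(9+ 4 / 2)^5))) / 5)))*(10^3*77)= 2906467265625 / 2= 1453233632812.50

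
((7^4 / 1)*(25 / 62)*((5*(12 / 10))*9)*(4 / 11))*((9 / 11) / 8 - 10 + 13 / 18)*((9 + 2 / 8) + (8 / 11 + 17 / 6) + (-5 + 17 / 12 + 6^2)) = -1302061999875 / 165044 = -7889181.07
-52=-52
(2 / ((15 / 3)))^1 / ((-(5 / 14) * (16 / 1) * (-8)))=7 / 800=0.01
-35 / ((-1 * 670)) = 7 / 134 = 0.05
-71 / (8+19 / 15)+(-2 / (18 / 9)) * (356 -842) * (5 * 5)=1687785 / 139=12142.34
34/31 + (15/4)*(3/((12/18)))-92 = -18359/248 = -74.03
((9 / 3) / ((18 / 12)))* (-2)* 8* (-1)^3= 32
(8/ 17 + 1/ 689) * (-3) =-16587/ 11713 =-1.42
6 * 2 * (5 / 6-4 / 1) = -38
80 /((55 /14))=224 /11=20.36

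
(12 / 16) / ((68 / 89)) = 267 / 272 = 0.98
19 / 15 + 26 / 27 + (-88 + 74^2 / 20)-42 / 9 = 24754 / 135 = 183.36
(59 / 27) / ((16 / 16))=59 / 27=2.19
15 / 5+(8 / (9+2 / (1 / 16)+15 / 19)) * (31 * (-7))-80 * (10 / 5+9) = -364661 / 397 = -918.54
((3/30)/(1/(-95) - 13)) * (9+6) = -95/824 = -0.12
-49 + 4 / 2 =-47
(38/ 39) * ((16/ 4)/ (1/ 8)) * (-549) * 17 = -3782976/ 13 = -290998.15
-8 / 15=-0.53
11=11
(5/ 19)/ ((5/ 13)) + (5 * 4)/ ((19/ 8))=173/ 19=9.11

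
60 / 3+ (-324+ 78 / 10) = -1481 / 5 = -296.20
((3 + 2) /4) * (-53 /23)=-265 /92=-2.88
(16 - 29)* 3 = -39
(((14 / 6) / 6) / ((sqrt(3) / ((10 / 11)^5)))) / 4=87500 * sqrt(3) / 4348377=0.03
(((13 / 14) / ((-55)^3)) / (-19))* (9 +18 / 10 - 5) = 0.00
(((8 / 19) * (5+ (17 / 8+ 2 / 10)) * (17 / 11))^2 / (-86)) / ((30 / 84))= -173672527 / 234785375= -0.74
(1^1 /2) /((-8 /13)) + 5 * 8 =627 /16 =39.19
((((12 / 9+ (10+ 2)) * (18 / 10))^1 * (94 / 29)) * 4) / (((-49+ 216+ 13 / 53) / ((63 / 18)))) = 52311 / 8033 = 6.51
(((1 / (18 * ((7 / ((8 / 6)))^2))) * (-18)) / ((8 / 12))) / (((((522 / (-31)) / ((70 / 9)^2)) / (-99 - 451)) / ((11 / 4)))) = -18755000 / 63423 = -295.71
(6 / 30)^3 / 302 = 1 / 37750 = 0.00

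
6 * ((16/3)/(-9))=-32/9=-3.56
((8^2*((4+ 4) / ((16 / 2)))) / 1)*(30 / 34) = 960 / 17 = 56.47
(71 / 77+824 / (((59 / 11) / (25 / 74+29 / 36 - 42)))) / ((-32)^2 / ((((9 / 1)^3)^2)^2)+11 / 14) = -595869207504989831730 / 74601785398951151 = -7987.33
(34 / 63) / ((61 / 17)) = 0.15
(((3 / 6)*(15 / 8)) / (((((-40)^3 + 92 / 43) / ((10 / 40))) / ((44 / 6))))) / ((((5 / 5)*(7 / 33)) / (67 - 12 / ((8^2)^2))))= -5354277225 / 631221649408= -0.01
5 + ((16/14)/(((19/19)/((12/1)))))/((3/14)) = 69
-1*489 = -489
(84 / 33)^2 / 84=28 / 363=0.08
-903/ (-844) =903/ 844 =1.07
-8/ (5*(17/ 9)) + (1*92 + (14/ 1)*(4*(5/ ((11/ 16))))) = 498.43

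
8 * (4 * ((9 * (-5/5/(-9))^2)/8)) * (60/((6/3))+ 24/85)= 1144/85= 13.46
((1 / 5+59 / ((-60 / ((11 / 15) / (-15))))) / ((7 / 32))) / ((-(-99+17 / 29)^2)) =-5633018 / 48108272625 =-0.00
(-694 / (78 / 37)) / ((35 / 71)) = -911569 / 1365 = -667.82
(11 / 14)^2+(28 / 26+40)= 41.69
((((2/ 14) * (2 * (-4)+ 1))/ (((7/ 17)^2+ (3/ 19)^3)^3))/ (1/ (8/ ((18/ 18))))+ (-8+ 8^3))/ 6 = -5226688791571017259/ 30502473559770738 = -171.35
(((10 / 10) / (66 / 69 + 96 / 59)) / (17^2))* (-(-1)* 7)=9499 / 1013234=0.01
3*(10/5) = 6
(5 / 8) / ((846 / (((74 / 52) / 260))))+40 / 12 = 30501157 / 9150336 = 3.33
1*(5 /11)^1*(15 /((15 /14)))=6.36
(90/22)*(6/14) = 135/77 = 1.75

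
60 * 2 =120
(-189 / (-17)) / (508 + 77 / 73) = 0.02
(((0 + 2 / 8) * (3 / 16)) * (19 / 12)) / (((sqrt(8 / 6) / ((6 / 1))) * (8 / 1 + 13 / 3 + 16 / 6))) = 19 * sqrt(3) / 1280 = 0.03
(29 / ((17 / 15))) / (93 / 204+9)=1740 / 643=2.71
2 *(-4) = -8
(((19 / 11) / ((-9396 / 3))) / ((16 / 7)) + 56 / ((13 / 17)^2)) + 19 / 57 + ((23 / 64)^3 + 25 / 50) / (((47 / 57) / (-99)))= 546844274576695 / 17934072938496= 30.49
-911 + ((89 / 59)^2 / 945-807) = -5651430389 / 3289545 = -1718.00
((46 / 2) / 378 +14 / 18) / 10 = 317 / 3780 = 0.08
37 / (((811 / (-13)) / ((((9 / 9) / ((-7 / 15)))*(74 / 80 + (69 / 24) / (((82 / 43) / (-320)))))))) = -1139512569 / 1862056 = -611.96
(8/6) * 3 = 4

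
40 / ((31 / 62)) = 80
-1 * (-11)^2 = -121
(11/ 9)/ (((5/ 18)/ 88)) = 1936/ 5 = 387.20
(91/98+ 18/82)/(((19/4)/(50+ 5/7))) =467890/38171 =12.26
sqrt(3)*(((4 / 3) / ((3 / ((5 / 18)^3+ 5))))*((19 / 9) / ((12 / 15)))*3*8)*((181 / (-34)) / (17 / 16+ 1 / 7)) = -5639822440*sqrt(3) / 9034497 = -1081.24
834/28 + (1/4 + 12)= 1177/28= 42.04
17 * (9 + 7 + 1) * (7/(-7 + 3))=-2023/4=-505.75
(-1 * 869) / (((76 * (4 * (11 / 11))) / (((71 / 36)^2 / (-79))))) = 55451 / 393984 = 0.14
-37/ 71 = -0.52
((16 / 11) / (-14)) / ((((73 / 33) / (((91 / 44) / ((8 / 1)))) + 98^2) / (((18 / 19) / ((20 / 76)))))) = -1404 / 36083135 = -0.00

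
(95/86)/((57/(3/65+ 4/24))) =83/20124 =0.00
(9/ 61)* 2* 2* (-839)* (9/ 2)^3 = -45120.32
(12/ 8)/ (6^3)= 1/ 144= 0.01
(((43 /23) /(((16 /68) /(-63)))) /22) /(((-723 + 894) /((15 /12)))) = -25585 /153824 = -0.17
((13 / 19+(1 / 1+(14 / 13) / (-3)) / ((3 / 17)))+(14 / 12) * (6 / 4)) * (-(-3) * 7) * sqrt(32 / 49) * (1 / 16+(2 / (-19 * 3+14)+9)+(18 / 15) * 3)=468231811 * sqrt(2) / 509808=1298.88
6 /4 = 3 /2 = 1.50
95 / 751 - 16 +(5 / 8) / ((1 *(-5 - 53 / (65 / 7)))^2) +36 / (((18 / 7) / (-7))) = -331398310357 / 2910371328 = -113.87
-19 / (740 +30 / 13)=-247 / 9650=-0.03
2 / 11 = 0.18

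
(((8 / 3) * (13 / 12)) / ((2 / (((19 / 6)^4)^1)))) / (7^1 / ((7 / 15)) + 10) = 1694173 / 291600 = 5.81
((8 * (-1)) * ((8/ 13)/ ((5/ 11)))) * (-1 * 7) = 4928/ 65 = 75.82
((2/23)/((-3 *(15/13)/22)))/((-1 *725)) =0.00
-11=-11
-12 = -12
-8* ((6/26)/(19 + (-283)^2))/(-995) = 6/259049245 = 0.00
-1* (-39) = 39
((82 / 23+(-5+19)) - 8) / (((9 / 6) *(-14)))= -220 / 483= -0.46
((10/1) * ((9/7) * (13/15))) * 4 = 312/7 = 44.57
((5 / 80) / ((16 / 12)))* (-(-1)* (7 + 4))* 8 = 4.12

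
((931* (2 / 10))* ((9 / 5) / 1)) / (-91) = -1197 / 325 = -3.68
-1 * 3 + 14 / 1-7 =4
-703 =-703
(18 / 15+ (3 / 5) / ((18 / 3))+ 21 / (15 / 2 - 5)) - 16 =-63 / 10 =-6.30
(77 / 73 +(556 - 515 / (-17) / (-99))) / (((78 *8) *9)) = 4275100 / 43123509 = 0.10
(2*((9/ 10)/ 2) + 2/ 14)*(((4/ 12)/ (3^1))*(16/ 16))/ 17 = 73/ 10710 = 0.01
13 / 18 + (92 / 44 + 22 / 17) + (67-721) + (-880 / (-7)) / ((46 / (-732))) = -1436315059 / 541926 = -2650.39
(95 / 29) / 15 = 19 / 87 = 0.22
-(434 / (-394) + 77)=-75.90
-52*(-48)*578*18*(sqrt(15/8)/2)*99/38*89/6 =2383410744*sqrt(30)/19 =687077804.36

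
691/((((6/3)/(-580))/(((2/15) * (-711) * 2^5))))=607903104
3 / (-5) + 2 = 7 / 5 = 1.40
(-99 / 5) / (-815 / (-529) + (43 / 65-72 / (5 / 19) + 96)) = 680823 / 6031054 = 0.11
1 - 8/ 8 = 0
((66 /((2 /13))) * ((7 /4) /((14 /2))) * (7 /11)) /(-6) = -91 /8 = -11.38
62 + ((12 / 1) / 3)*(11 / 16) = 64.75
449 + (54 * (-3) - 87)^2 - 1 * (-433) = 62883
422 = 422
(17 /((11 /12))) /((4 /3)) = 153 /11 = 13.91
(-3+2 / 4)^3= -125 / 8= -15.62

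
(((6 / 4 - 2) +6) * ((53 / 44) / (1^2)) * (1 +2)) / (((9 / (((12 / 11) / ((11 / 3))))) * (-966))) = -53 / 77924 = -0.00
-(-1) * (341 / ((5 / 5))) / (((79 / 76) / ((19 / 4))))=123101 / 79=1558.24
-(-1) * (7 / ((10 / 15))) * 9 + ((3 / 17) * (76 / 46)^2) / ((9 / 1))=5101919 / 53958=94.55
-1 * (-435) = 435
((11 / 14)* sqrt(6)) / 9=11* sqrt(6) / 126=0.21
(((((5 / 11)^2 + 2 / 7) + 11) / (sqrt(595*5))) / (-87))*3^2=-29202*sqrt(119) / 14614985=-0.02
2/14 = 0.14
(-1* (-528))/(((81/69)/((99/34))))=22264/17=1309.65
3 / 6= 1 / 2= 0.50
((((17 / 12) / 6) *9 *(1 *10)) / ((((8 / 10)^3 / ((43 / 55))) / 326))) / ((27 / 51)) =253200125 / 12672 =19981.07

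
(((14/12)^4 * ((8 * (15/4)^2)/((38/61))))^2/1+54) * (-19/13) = -13413232966969/81948672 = -163678.47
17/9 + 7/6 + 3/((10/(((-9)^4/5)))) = 89261/225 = 396.72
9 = 9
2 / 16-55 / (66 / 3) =-19 / 8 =-2.38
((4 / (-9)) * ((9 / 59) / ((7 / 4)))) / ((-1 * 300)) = 4 / 30975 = 0.00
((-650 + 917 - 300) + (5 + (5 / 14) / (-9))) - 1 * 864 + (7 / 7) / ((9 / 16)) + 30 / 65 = -485831 / 546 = -889.80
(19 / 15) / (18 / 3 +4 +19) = 19 / 435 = 0.04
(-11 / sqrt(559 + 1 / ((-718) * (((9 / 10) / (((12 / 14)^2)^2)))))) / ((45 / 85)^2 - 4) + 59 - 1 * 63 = -4 + 155771 * sqrt(172978535599) / 517971938075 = -3.87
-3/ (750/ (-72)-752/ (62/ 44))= 1116/ 202403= 0.01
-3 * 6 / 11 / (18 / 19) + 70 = 751 / 11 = 68.27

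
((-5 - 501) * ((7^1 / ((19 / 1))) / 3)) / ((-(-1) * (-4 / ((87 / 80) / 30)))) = 51359 / 91200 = 0.56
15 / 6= 5 / 2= 2.50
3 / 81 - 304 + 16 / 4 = -8099 / 27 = -299.96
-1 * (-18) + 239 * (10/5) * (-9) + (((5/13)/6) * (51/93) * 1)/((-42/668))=-108780671/25389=-4284.56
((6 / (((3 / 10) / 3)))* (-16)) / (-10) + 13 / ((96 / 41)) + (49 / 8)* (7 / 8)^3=105.66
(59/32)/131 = 59/4192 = 0.01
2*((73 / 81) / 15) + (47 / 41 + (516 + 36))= 27560971 / 49815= 553.27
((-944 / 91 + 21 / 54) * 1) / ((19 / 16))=-130840 / 15561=-8.41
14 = 14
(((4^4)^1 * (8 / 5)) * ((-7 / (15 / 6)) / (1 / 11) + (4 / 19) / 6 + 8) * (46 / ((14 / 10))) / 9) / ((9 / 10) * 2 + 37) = -305610752 / 348327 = -877.37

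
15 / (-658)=-15 / 658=-0.02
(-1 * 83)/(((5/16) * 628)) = -0.42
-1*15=-15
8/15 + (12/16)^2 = 1.10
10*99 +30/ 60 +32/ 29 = 57513/ 58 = 991.60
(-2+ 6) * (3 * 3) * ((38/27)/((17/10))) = 1520/51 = 29.80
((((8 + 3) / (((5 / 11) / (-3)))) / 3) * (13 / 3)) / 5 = -1573 / 75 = -20.97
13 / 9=1.44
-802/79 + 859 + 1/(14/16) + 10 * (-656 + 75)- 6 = -2746203/553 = -4966.01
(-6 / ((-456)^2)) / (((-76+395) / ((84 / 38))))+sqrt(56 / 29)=-7 / 35008336+2 *sqrt(406) / 29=1.39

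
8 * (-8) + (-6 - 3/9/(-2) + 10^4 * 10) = 599581/6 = 99930.17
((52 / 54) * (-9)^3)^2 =492804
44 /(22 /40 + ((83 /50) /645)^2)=2860171875 /35752579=80.00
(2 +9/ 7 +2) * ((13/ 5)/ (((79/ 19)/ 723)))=2389.69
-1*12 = -12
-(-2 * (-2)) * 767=-3068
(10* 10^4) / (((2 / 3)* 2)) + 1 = 75001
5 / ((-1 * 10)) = -1 / 2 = -0.50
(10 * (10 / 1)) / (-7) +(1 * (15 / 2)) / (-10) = -421 / 28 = -15.04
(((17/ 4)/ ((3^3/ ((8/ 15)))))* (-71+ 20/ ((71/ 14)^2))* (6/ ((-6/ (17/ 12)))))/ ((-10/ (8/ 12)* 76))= -0.01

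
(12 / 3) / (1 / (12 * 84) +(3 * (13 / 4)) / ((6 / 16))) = 4032 / 26209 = 0.15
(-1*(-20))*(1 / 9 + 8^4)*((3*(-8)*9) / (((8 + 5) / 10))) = -176952000 / 13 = -13611692.31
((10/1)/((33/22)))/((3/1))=20/9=2.22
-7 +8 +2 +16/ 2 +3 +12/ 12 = 15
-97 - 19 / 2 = -213 / 2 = -106.50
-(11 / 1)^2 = -121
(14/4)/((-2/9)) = -63/4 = -15.75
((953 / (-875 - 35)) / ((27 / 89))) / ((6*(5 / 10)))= -1.15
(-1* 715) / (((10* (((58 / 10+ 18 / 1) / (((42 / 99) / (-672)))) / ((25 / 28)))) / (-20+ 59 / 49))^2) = -3828865625 / 2702323243597824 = -0.00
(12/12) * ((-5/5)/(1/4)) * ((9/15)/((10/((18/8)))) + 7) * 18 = -12843/25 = -513.72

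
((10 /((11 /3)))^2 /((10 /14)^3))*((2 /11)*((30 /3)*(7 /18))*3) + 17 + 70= 173421 /1331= 130.29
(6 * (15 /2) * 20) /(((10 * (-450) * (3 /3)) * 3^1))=-0.07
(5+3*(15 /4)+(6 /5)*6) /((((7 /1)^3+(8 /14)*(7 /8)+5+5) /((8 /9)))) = 268 /4545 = 0.06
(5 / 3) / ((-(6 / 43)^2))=-9245 / 108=-85.60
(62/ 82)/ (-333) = -0.00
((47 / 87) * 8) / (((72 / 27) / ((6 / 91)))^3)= 11421 / 174828472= 0.00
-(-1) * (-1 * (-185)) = 185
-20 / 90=-0.22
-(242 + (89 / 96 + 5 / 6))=-243.76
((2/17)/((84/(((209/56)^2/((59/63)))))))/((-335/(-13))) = 1703559/2107423360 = 0.00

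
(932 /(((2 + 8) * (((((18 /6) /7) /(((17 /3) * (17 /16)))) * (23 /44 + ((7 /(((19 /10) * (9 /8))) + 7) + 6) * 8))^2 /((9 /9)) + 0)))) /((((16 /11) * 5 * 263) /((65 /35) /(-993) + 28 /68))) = 6660337269299351 /28872802908878829600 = 0.00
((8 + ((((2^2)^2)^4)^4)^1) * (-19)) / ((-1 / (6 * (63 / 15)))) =44161505312460666587856 / 5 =8832301062492133317571.20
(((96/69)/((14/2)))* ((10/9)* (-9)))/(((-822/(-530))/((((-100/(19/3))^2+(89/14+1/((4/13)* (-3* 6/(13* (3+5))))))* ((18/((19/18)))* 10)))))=-54823378080000/1059022741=-51767.90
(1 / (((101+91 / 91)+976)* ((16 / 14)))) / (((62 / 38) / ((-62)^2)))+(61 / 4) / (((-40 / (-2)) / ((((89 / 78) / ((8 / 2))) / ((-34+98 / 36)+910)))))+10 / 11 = 1299638729 / 460591040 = 2.82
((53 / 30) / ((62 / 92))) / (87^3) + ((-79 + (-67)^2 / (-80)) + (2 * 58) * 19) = 10136022592573 / 4899262320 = 2068.89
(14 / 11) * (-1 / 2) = -7 / 11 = -0.64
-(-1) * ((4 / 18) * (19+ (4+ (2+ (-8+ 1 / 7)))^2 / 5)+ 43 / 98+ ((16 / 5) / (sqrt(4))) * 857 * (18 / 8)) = 216301 / 70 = 3090.01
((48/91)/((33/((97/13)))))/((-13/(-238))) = 52768/24167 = 2.18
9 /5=1.80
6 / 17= 0.35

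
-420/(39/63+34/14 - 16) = 2205/68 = 32.43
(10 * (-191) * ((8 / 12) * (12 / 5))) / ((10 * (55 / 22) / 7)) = -21392 / 25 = -855.68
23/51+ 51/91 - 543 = -2515369/4641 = -541.99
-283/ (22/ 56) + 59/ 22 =-15789/ 22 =-717.68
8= 8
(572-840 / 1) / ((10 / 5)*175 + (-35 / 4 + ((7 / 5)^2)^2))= -670000 / 862729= -0.78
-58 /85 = -0.68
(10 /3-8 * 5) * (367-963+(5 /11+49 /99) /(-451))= 266108980 /12177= 21853.41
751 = 751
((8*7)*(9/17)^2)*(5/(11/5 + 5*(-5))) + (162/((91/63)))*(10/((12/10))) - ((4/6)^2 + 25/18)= 398034487/428298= 929.34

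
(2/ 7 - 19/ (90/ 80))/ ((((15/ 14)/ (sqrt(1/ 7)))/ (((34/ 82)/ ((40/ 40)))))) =-35564 * sqrt(7)/ 38745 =-2.43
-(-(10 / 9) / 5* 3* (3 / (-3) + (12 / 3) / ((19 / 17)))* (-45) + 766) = -16024 / 19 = -843.37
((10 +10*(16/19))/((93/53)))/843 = 18550/1489581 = 0.01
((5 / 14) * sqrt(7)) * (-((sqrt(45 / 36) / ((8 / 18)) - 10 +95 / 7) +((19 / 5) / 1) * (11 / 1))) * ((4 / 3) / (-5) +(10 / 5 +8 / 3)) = -17468 * sqrt(7) / 245 - 99 * sqrt(35) / 56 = -199.10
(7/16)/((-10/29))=-203/160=-1.27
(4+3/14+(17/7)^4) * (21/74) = 561837/50764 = 11.07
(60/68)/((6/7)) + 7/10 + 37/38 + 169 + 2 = 561061/3230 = 173.70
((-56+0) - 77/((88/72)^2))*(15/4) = -17745/44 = -403.30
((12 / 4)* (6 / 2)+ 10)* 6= 114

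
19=19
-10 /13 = -0.77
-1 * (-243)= 243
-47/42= -1.12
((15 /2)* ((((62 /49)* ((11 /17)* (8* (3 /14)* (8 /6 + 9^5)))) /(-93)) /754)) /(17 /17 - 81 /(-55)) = -41221675 /11498732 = -3.58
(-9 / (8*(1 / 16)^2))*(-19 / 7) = 5472 / 7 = 781.71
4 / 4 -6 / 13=7 / 13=0.54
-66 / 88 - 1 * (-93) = 369 / 4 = 92.25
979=979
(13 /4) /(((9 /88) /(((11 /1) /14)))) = 1573 /63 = 24.97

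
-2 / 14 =-1 / 7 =-0.14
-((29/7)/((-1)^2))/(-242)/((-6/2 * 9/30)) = -145/7623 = -0.02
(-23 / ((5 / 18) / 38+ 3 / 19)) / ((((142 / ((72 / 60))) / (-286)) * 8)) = 1687257 / 40115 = 42.06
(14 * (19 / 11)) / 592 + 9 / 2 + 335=1105545 / 3256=339.54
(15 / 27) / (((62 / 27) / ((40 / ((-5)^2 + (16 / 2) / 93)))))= 0.39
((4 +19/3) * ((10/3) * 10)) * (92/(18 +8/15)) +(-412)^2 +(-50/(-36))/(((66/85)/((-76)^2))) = 7504650052/41283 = 181785.48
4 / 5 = 0.80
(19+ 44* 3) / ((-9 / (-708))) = 35636 / 3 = 11878.67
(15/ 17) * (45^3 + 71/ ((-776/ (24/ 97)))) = 12860923680/ 159953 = 80404.39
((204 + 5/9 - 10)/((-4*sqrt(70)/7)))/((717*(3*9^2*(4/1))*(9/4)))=-1751*sqrt(70)/564508440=-0.00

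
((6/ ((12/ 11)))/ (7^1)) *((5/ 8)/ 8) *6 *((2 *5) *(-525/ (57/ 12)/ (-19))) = 21.42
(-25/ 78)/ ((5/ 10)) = -25/ 39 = -0.64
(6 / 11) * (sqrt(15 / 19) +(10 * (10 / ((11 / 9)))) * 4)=6 * sqrt(285) / 209 +21600 / 121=179.00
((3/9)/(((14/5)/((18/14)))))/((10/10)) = 15/98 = 0.15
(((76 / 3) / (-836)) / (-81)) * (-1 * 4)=-4 / 2673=-0.00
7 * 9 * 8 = 504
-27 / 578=-0.05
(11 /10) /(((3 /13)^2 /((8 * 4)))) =660.98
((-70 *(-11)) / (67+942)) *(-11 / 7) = -1210 / 1009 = -1.20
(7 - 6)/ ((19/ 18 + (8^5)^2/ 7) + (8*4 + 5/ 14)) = 9/ 1380525503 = 0.00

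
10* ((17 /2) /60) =17 /12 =1.42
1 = 1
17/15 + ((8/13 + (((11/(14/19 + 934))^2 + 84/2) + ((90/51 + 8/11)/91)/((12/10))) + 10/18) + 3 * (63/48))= 86353027592179/1789153766400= 48.26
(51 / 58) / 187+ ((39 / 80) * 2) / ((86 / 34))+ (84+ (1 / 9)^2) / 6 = 1918904411 / 133329240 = 14.39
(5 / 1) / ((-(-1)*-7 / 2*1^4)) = -10 / 7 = -1.43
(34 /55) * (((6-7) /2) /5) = -17 /275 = -0.06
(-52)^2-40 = 2664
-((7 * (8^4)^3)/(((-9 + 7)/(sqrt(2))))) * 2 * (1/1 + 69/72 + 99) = 145693880614912 * sqrt(2)/3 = 68680753973458.37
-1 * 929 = -929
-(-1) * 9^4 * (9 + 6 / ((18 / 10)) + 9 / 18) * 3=505197 / 2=252598.50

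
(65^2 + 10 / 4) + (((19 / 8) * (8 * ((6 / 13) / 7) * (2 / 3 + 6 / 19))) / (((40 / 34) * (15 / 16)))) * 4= 8252329 / 1950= 4231.96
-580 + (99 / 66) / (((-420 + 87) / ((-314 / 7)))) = -450503 / 777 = -579.80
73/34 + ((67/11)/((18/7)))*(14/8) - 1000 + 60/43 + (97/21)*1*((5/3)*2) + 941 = -145553717/4052664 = -35.92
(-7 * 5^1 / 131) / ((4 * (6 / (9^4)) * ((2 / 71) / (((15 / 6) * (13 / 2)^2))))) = -4592317275 / 16768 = -273873.88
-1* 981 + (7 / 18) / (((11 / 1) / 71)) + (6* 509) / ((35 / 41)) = 18011437 / 6930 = 2599.05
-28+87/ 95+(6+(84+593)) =62312/ 95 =655.92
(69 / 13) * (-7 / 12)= -161 / 52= -3.10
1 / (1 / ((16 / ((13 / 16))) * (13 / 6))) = 42.67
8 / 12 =2 / 3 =0.67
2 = 2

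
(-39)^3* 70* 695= -2885869350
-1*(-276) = 276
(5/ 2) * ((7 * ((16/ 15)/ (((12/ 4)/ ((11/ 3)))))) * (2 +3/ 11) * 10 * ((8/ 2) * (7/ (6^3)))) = 49000/ 729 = 67.22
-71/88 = -0.81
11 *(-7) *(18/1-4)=-1078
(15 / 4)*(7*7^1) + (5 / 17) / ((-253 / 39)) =3160455 / 17204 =183.70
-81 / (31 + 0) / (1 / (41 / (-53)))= 3321 / 1643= 2.02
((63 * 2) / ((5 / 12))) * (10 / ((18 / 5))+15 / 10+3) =11004 / 5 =2200.80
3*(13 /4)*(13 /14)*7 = 507 /8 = 63.38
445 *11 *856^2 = 3586742720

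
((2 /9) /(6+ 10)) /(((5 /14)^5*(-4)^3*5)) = -16807 /2250000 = -0.01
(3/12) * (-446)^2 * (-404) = -20090516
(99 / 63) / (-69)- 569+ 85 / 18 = -1635343 / 2898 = -564.30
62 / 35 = 1.77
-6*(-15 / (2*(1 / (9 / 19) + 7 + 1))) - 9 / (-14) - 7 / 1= -347 / 182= -1.91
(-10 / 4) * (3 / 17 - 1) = 35 / 17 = 2.06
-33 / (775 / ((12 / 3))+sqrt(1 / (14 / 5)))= -47740 / 280289+88 * sqrt(70) / 1401445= -0.17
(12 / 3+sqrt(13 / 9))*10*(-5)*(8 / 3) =-1600 / 3-400*sqrt(13) / 9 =-693.58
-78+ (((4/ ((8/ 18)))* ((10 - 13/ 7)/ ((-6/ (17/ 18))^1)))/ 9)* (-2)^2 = -83.13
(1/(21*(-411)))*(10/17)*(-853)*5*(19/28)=405175/2054178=0.20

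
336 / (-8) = -42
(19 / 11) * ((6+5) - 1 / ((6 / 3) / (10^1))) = 114 / 11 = 10.36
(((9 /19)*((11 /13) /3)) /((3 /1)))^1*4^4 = 2816 /247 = 11.40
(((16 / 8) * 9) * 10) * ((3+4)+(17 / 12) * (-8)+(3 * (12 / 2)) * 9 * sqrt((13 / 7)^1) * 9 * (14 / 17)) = 293751.53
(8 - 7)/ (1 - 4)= -1/ 3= -0.33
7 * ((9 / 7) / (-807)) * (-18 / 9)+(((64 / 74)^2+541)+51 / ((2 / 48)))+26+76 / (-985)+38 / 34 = 11055422292548 / 6166530445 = 1792.81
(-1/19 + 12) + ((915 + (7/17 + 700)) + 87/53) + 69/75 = 697565287/427975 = 1629.92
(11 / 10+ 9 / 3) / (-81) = -0.05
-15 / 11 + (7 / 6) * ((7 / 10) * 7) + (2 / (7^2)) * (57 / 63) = 993799 / 226380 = 4.39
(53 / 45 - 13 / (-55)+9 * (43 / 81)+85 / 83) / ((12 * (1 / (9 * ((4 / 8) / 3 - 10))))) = -1749173 / 32868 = -53.22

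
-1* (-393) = 393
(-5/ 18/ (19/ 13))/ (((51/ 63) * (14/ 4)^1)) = -65/ 969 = -0.07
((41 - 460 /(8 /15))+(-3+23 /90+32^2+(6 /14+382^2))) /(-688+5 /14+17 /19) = -1749106484 /8220375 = -212.78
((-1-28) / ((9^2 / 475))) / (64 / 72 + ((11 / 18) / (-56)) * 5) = -53200 / 261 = -203.83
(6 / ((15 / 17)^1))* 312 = 10608 / 5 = 2121.60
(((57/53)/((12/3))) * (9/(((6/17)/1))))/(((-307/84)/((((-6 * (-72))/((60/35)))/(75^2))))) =-854658/10169375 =-0.08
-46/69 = -2/3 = -0.67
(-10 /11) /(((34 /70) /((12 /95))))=-840 /3553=-0.24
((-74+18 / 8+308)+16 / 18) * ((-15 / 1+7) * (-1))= 17074 / 9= 1897.11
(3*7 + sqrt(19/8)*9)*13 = 117*sqrt(38)/4 + 273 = 453.31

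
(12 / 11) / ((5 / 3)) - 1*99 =-5409 / 55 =-98.35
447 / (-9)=-149 / 3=-49.67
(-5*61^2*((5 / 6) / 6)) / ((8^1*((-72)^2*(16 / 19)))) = -1767475 / 23887872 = -0.07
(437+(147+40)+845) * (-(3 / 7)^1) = -4407 / 7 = -629.57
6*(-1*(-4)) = 24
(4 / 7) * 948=3792 / 7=541.71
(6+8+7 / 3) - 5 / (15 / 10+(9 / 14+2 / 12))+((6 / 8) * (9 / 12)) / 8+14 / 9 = 15.79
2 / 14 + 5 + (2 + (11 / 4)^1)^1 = 277 / 28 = 9.89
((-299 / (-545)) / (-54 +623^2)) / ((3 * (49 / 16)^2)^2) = 19595264 / 10973344101307875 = 0.00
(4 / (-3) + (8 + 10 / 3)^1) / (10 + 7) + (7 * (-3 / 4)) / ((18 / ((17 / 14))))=191 / 816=0.23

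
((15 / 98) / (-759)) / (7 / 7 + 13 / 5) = -25 / 446292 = -0.00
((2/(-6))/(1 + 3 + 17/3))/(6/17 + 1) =-17/667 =-0.03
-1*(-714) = 714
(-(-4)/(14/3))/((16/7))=3/8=0.38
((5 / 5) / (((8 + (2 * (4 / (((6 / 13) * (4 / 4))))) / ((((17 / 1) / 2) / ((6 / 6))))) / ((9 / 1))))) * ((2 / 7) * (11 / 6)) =1683 / 3584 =0.47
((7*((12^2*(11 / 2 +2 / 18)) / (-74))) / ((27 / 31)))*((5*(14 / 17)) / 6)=-3068380 / 50949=-60.22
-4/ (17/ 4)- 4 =-84/ 17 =-4.94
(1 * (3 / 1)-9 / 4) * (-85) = -255 / 4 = -63.75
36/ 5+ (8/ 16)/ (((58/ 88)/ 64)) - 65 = -1341/ 145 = -9.25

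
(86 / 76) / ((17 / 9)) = 387 / 646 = 0.60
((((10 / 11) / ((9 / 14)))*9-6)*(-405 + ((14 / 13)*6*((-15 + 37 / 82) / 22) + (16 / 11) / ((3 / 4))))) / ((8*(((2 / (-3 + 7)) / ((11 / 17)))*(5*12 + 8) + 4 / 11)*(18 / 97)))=-16568119 / 474903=-34.89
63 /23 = 2.74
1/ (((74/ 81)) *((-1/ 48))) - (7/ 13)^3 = -4283659/ 81289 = -52.70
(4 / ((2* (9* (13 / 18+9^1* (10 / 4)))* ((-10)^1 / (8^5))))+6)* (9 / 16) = -119241 / 8360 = -14.26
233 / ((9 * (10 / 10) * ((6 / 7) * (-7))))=-233 / 54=-4.31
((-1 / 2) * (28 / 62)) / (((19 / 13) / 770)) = -70070 / 589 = -118.96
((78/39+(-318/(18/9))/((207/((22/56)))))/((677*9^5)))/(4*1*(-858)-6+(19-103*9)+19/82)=-134521/13761277785048654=-0.00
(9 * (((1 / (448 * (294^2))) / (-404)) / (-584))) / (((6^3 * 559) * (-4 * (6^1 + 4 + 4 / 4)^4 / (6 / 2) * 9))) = -0.00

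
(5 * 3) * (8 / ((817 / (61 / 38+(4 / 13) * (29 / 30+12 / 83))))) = 4790308 / 16749317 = 0.29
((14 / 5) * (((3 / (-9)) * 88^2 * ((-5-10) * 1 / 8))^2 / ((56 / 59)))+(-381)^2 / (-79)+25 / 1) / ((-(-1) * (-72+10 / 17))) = -46403139599 / 47953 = -967679.59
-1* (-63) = 63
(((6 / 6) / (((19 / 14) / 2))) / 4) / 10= 0.04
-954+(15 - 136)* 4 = -1438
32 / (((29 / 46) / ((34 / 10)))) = 172.58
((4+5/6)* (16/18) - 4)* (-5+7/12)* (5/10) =-53/81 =-0.65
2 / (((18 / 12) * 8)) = 1 / 6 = 0.17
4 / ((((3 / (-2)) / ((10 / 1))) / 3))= -80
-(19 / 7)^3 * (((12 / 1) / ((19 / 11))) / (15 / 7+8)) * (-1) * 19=905388 / 3479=260.24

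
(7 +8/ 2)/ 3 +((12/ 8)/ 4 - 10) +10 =97/ 24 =4.04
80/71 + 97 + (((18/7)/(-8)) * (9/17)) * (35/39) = 6149243/62764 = 97.97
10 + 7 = 17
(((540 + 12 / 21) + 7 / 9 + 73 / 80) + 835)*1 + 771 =10827239 / 5040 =2148.26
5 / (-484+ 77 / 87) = -435 / 42031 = -0.01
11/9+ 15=146/9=16.22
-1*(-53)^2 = -2809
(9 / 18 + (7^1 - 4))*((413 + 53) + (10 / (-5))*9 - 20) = 1498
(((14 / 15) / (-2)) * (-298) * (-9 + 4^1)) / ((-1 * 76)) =1043 / 114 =9.15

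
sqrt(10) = 3.16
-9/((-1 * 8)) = 9/8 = 1.12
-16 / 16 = -1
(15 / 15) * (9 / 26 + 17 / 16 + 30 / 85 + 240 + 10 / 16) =857079 / 3536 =242.39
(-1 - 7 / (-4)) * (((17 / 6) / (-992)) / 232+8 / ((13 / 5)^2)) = 276169927 / 311154688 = 0.89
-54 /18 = -3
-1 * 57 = -57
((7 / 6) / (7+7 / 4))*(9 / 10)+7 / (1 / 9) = 1578 / 25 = 63.12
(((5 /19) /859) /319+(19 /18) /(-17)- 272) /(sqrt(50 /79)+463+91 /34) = -542147186426496533 /927966299774300721+73684446675230 * sqrt(158) /927966299774300721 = -0.58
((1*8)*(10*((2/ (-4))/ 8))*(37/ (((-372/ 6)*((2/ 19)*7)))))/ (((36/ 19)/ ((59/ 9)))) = 3940315/ 281232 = 14.01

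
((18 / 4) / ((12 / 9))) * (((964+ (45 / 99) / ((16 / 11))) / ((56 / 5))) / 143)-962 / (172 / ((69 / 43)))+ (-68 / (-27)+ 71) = 3406831536169 / 51172273152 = 66.58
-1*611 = -611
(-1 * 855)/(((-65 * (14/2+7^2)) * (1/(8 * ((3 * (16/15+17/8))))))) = 65493/3640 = 17.99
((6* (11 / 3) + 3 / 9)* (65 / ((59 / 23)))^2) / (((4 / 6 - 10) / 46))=-3444173525 / 48734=-70672.91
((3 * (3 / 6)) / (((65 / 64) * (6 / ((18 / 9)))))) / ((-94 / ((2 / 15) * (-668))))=21376 / 45825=0.47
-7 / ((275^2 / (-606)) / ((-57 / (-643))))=0.00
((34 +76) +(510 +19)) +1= 640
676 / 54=12.52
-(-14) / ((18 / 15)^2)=175 / 18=9.72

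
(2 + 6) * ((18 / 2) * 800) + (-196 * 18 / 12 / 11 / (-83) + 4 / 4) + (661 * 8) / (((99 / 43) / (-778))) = -14209784353 / 8217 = -1729315.36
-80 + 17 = -63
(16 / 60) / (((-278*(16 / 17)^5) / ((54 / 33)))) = -4259571 / 2004090880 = -0.00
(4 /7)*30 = 120 /7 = 17.14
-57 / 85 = -0.67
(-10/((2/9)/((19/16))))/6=-285/32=-8.91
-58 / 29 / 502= -1 / 251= -0.00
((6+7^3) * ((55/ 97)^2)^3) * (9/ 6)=28981630734375/ 1665944009858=17.40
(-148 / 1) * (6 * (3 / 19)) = -2664 / 19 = -140.21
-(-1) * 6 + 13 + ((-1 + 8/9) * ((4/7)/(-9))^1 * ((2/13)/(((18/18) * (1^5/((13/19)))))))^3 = 19.00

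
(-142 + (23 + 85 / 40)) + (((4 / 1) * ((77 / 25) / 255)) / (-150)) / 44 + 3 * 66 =310303097 / 3825000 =81.12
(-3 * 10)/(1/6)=-180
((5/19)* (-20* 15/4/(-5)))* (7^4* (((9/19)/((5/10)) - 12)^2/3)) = 2647102500/6859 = 385931.26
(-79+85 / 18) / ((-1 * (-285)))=-1337 / 5130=-0.26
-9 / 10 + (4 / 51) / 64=-3667 / 4080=-0.90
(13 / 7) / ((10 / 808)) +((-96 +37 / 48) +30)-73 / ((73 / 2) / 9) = 112271 / 1680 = 66.83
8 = 8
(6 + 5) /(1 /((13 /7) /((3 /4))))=572 /21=27.24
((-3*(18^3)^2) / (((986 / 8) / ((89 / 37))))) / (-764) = 9081263808 / 3484031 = 2606.54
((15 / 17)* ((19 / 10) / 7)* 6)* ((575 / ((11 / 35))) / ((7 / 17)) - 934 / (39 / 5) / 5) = 108063507 / 17017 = 6350.33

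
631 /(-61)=-631 /61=-10.34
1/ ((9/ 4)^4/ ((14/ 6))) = 1792/ 19683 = 0.09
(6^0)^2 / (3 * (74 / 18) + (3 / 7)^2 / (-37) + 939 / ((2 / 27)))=0.00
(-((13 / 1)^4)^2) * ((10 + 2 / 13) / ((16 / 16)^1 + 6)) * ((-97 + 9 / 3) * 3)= 2335750796808 / 7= 333678685258.29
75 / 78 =25 / 26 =0.96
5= 5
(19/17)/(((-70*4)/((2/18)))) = -19/42840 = -0.00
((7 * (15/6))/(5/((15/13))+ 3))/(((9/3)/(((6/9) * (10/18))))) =175/594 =0.29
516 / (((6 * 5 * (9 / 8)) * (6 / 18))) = 688 / 15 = 45.87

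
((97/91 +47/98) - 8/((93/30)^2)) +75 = 92696559/1224314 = 75.71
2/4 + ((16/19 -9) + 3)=-177/38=-4.66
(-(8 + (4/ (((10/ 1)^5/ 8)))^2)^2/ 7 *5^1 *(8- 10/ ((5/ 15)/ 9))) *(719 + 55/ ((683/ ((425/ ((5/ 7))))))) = 837622848591582012236124/ 91190338134765625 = 9185434.18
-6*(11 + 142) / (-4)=459 / 2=229.50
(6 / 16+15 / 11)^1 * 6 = 459 / 44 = 10.43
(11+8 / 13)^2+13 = 24998 / 169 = 147.92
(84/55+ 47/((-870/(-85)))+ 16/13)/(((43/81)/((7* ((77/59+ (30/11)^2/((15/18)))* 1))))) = 12622550651109/12730336190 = 991.53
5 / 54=0.09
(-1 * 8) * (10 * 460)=-36800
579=579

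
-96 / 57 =-32 / 19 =-1.68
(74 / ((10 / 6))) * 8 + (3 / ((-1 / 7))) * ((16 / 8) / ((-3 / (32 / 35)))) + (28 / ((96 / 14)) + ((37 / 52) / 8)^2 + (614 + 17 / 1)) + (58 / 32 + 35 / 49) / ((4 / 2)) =3650001517 / 3634176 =1004.35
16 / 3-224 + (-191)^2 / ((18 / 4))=70994 / 9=7888.22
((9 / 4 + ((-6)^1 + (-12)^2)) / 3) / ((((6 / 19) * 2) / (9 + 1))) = 17765 / 24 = 740.21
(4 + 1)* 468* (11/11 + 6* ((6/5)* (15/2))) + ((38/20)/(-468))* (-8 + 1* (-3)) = 602316209/4680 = 128700.04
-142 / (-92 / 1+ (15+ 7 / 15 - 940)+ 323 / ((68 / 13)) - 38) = 0.14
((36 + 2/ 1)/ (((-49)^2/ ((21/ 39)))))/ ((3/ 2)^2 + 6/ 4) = 152/ 66885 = 0.00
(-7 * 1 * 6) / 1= -42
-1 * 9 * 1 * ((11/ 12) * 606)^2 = -11108889/ 4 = -2777222.25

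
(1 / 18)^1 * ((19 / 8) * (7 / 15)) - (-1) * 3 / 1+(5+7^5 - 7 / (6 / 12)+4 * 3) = 36316213 / 2160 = 16813.06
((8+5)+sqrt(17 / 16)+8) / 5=sqrt(17) / 20+21 / 5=4.41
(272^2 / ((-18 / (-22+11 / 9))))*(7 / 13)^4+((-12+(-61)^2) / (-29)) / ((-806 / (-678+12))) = 14711631309667 / 2079783459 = 7073.64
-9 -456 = -465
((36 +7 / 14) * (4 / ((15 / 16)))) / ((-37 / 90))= -14016 / 37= -378.81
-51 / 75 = -17 / 25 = -0.68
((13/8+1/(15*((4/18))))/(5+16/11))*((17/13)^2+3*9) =1027411/119990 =8.56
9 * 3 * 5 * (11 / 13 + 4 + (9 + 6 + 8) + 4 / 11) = 544590 / 143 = 3808.32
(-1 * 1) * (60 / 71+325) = -23135 / 71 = -325.85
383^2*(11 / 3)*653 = 1053667087 / 3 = 351222362.33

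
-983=-983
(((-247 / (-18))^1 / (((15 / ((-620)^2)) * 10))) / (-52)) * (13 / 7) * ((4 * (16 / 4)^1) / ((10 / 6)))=-3797872 / 315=-12056.74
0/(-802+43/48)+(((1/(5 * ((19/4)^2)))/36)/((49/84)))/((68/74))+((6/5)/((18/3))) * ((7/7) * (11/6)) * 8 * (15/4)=7088531/644385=11.00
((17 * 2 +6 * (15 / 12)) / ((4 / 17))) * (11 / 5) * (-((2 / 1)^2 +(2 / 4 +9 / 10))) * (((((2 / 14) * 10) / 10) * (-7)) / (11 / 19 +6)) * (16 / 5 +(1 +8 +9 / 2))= 1329699591 / 250000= 5318.80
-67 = -67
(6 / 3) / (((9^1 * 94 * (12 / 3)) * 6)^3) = 1 / 4185186527232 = 0.00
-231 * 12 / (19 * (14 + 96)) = -126 / 95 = -1.33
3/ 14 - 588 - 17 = -8467/ 14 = -604.79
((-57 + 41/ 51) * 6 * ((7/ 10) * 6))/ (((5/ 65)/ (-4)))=6259344/ 85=73639.34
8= 8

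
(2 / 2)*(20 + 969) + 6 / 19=18797 / 19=989.32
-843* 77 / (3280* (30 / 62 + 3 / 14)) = -4695229 / 165640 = -28.35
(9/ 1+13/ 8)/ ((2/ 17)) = 1445/ 16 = 90.31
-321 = -321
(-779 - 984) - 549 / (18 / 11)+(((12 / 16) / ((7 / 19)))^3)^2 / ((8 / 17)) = -7506934820319 / 3855122432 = -1947.26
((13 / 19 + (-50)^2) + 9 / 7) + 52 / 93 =30953782 / 12369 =2502.53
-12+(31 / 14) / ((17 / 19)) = -9.53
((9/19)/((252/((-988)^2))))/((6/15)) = 32110/7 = 4587.14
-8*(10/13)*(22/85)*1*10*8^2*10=-2252800/221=-10193.67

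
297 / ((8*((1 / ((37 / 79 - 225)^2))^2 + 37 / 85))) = 312394939629715771290 / 3662860059971318117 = 85.29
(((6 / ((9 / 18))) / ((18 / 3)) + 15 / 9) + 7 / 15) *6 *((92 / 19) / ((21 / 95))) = 11408 / 21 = 543.24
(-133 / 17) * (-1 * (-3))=-399 / 17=-23.47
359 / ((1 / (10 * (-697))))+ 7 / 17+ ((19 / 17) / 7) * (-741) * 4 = -297821637 / 119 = -2502702.83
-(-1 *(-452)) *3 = -1356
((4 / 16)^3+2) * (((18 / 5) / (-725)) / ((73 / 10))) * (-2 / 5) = 1161 / 2117000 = 0.00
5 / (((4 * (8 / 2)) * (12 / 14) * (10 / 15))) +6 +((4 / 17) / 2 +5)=12691 / 1088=11.66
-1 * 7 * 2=-14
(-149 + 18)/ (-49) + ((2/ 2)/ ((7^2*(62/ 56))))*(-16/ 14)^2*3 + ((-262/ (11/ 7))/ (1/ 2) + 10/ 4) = -76776583/ 233926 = -328.21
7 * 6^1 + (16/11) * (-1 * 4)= 398/11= 36.18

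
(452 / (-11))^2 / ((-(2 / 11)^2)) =-51076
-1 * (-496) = 496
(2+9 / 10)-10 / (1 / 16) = -1571 / 10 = -157.10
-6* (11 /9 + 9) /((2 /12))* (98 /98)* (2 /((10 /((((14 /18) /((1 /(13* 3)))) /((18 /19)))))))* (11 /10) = -1749748 /675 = -2592.22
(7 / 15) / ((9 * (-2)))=-7 / 270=-0.03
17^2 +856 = 1145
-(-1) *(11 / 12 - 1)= -1 / 12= -0.08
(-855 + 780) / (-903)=25 / 301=0.08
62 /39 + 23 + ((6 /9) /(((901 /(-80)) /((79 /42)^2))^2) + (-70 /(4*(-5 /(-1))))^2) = 908955937874507 /24629259763836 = 36.91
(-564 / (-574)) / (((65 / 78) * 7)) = 0.17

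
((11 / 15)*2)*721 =15862 / 15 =1057.47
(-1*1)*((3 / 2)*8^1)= -12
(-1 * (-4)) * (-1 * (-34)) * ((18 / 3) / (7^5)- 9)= -20570952 / 16807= -1223.95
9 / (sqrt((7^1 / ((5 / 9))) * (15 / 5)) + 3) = -15 / 16 + 3 * sqrt(105) / 16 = 0.98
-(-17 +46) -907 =-936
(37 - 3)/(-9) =-34/9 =-3.78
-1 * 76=-76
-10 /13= -0.77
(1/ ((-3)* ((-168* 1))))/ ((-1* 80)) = -1/ 40320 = -0.00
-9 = -9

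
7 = 7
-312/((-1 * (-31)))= -312/31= -10.06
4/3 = 1.33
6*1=6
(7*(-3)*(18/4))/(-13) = 189/26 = 7.27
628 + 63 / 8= 5087 / 8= 635.88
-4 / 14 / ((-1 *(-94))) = -1 / 329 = -0.00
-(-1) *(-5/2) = -5/2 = -2.50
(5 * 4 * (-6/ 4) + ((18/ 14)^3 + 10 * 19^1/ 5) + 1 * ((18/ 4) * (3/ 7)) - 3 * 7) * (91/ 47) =-79781/ 4606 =-17.32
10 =10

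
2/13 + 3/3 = 15/13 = 1.15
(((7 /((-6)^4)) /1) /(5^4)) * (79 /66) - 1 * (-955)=51054300553 /53460000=955.00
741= 741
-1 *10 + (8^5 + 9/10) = 327589/10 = 32758.90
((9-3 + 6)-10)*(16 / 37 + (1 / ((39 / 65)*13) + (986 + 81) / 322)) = 7.75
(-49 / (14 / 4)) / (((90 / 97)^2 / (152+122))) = -9023231 / 2025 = -4455.92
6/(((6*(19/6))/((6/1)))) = 36/19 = 1.89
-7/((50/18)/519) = -1307.88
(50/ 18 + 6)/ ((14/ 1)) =79/ 126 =0.63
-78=-78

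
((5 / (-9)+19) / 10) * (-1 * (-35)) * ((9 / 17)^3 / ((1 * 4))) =47061 / 19652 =2.39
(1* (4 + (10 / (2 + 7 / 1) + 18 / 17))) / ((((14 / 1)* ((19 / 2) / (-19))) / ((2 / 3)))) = -1888 / 3213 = -0.59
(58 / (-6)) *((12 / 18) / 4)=-29 / 18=-1.61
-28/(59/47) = -1316/59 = -22.31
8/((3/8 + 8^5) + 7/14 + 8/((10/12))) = 320/1311139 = 0.00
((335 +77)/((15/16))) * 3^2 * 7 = 27686.40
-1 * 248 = -248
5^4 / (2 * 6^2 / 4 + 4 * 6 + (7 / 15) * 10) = 13.39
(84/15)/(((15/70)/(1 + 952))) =373576/15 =24905.07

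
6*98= 588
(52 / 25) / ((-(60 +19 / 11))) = -572 / 16975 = -0.03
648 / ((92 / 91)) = 14742 / 23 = 640.96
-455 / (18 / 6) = -455 / 3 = -151.67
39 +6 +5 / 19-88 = -812 / 19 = -42.74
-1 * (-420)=420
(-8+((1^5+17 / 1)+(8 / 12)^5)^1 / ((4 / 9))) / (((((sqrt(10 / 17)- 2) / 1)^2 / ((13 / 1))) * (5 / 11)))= 73190117 / (270 * (34- sqrt(170))^2)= 616.94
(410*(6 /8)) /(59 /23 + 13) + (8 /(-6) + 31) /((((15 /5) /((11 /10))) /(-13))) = -3919741 /32220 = -121.66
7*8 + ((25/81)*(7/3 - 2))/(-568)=56.00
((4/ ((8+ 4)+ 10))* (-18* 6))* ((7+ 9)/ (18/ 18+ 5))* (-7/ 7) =576/ 11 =52.36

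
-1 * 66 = -66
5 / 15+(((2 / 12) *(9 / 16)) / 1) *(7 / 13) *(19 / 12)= 2063 / 4992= 0.41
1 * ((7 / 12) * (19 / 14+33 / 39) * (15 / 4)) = 2005 / 416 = 4.82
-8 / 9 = -0.89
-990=-990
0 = 0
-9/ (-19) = 9/ 19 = 0.47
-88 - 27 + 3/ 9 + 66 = -48.67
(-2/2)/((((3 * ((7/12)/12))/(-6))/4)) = 1152/7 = 164.57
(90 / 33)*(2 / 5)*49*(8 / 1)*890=4186560 / 11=380596.36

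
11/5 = 2.20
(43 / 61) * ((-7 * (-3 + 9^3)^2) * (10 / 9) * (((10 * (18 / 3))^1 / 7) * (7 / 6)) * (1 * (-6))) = 10576658400 / 61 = 173387842.62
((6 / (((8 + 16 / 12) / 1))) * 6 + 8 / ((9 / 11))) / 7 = 859 / 441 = 1.95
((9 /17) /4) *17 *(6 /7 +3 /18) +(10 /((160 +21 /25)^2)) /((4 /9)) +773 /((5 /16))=11208824166073 /4527163480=2475.90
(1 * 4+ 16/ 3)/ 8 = 1.17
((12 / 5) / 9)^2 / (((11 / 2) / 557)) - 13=-5.80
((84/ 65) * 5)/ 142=42/ 923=0.05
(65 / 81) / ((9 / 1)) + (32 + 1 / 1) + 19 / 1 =52.09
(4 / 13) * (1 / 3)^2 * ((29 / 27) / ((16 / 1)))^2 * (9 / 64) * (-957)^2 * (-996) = -7103223083 / 359424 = -19762.80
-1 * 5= -5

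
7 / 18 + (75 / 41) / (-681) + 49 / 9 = 325595 / 55842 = 5.83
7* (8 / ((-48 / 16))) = -56 / 3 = -18.67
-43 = -43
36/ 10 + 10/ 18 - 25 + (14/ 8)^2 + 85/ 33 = -120433/ 7920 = -15.21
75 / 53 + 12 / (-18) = 119 / 159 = 0.75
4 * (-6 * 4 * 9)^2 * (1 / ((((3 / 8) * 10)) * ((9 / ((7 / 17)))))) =193536 / 85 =2276.89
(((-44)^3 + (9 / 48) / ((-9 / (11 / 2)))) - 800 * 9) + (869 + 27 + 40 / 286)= -1255946917 / 13728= -91487.97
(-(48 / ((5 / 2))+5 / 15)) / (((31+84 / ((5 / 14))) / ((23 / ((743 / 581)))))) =-1.32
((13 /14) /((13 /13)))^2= 169 /196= 0.86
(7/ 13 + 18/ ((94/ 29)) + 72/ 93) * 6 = 41.20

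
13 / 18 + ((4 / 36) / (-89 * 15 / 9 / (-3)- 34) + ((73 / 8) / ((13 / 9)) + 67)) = 9633775 / 130104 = 74.05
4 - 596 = -592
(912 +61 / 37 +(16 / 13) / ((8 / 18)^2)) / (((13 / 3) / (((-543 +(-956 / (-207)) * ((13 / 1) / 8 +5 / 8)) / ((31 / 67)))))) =-1089452059500 / 4458389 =-244360.03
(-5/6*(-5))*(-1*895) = -3729.17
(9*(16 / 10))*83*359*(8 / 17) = 17163072 / 85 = 201918.49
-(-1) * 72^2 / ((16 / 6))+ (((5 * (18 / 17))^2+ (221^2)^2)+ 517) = 689393827538 / 289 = 2385445770.03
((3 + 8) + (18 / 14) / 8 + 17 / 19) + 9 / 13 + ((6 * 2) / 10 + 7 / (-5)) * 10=148663 / 13832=10.75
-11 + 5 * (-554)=-2781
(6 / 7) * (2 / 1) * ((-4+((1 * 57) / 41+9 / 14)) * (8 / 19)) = -54192 / 38171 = -1.42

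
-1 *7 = -7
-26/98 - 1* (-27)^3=964454/49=19682.73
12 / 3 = 4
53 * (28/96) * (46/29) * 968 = 2064986/87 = 23735.47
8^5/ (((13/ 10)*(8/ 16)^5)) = 10485760/ 13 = 806596.92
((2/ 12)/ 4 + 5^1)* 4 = 121/ 6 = 20.17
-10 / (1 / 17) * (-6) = 1020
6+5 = 11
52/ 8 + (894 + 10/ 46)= 41433/ 46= 900.72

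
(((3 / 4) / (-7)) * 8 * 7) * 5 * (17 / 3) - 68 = -238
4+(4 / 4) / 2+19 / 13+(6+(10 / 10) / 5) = 12.16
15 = 15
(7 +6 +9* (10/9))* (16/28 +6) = 1058/7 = 151.14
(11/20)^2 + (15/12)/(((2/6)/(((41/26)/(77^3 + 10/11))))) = 7899744479/26113739600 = 0.30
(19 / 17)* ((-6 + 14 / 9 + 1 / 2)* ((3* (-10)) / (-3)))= -44.08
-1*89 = -89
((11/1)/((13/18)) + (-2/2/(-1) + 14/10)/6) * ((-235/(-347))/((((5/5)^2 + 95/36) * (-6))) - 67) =-3095781464/2954705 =-1047.75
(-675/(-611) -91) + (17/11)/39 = -1811759/20163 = -89.86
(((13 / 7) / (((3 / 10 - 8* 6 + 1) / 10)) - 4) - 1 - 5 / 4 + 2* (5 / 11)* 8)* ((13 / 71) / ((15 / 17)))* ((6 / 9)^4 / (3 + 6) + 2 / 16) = 3405547457 / 178675380576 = 0.02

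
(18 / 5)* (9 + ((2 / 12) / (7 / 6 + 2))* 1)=3096 / 95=32.59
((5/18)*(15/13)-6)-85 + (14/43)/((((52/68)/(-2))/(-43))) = -4217/78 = -54.06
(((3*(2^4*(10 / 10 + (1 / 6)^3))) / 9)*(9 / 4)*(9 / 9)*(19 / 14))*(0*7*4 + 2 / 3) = 589 / 54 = 10.91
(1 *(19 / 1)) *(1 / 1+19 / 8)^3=730.42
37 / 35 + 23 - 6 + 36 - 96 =-41.94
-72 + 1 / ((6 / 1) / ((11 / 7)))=-3013 / 42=-71.74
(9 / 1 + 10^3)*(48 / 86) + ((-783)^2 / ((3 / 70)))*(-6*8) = -686659116.84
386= 386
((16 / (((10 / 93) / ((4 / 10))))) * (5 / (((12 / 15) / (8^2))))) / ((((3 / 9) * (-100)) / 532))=-9499392 / 25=-379975.68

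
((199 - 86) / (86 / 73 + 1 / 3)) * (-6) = -148482 / 331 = -448.59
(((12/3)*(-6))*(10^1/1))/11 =-240/11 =-21.82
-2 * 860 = -1720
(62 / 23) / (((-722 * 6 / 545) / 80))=-675800 / 24909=-27.13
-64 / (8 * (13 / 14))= -8.62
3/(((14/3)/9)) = 81/14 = 5.79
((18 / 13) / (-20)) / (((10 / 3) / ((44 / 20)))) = -297 / 6500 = -0.05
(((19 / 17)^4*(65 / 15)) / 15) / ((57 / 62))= 0.49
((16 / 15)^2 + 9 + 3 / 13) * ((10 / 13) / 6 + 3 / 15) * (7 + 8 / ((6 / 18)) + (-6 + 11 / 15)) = 749222912 / 8555625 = 87.57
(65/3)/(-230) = -13/138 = -0.09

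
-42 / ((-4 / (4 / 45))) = 0.93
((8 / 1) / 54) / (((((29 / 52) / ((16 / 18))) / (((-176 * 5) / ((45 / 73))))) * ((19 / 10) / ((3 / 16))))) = -33.27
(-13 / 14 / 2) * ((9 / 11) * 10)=-585 / 154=-3.80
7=7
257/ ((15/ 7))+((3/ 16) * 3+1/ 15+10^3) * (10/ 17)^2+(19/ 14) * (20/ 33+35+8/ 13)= 8944748909/ 17357340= 515.33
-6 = -6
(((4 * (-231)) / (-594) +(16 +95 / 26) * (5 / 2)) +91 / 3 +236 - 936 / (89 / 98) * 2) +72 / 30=-1741.88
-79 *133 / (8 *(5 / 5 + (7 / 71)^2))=-52965787 / 40720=-1300.73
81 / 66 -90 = -88.77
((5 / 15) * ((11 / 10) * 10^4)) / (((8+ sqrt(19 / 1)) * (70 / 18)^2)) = 2112 / 49 - 264 * sqrt(19) / 49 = 19.62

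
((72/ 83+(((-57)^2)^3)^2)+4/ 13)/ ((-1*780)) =-1269169751121811401774347/ 841620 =-1508008069106973933.34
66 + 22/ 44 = 133/ 2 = 66.50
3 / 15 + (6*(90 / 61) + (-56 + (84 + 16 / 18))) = 104149 / 2745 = 37.94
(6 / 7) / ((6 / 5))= 5 / 7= 0.71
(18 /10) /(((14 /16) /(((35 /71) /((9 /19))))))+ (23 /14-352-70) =-415707 /994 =-418.22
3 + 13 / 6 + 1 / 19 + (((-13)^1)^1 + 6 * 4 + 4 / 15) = 9397 / 570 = 16.49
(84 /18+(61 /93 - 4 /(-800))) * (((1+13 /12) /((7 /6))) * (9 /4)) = 297279 /13888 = 21.41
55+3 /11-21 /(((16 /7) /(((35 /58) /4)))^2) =8363732177 /151568384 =55.18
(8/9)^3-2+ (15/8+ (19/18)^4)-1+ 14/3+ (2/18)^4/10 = 2879203/524880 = 5.49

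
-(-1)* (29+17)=46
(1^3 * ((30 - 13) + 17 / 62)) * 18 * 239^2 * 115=63317771685 / 31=2042508764.03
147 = 147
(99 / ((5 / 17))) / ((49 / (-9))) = -15147 / 245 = -61.82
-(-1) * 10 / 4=5 / 2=2.50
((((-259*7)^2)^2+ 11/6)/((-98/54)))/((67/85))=-49591118299959405/6566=-7552713722199.12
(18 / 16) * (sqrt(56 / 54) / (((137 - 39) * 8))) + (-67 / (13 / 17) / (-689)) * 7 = sqrt(21) / 3136 + 7973 / 8957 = 0.89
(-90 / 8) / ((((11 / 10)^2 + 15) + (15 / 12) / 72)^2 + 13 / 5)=-583200000 / 13785668569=-0.04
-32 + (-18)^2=292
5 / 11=0.45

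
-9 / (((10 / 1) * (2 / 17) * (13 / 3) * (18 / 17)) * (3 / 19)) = -5491 / 520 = -10.56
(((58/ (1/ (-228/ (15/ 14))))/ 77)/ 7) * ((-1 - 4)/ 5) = 8816/ 385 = 22.90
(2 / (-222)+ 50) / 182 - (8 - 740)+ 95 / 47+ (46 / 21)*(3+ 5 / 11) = 1106905669 / 1492062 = 741.86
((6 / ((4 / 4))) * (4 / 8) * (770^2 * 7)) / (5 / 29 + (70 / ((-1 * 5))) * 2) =-120358700 / 269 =-447430.11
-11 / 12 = -0.92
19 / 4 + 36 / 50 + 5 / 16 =2313 / 400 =5.78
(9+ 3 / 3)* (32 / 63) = 320 / 63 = 5.08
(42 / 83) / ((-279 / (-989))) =13846 / 7719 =1.79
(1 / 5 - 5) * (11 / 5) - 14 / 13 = -3782 / 325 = -11.64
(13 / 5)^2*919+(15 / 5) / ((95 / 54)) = 2951719 / 475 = 6214.15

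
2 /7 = 0.29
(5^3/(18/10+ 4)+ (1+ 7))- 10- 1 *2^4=103/29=3.55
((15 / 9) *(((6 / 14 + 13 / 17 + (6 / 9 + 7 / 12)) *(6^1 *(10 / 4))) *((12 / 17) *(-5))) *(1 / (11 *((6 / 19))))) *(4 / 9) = -5524250 / 200277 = -27.58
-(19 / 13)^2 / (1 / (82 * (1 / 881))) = -29602 / 148889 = -0.20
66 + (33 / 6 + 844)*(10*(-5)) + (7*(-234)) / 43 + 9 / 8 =-14601413 / 344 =-42445.97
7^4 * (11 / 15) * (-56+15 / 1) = -1082851 / 15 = -72190.07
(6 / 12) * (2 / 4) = 1 / 4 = 0.25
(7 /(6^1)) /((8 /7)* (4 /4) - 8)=-49 /288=-0.17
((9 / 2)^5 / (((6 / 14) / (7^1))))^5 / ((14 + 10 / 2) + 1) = 834520217406810680181772387107 / 671088640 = 1243532027910367667945.88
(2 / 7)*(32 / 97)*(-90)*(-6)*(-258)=-8916480 / 679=-13131.78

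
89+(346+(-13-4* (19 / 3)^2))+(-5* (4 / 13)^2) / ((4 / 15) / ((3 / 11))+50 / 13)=43163222 / 165087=261.46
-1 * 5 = -5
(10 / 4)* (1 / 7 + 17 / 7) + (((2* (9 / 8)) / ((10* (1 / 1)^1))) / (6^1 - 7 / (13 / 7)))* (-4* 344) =-134343 / 1015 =-132.36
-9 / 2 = -4.50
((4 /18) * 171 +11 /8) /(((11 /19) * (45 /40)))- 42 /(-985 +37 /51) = 60.50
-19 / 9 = -2.11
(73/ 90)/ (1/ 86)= 3139/ 45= 69.76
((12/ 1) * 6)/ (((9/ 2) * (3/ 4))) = 64/ 3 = 21.33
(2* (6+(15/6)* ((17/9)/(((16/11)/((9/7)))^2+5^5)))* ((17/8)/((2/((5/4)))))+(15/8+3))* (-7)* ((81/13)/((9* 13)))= -2571738065379/331409475904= -7.76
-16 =-16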